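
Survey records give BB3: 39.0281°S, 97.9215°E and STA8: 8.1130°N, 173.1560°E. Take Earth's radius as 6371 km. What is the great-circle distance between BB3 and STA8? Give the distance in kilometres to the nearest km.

Δφ = 47.1411°,  Δλ = 75.2345°
a = sin²(Δφ/2) + cos φ₁ cos φ₂ sin²(Δλ/2) = 0.446431
c = 2·arcsin(√a) = 1.463451 rad = 83.8496°
d = R·c = 6371 × 1.463451 = 9323.6 km

9324 km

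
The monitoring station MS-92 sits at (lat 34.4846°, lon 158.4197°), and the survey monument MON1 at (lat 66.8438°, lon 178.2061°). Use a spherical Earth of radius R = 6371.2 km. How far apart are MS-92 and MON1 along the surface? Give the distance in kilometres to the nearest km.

Δφ = 32.3592°,  Δλ = 19.7864°
a = sin²(Δφ/2) + cos φ₁ cos φ₂ sin²(Δλ/2) = 0.087214
c = 2·arcsin(√a) = 0.599580 rad = 34.3534°
d = R·c = 6371.2 × 0.599580 = 3820.0 km

3820 km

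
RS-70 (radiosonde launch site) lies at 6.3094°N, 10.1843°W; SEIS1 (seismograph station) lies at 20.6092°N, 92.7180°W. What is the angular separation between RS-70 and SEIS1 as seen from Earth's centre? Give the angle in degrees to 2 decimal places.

Δφ = 14.2998°,  Δλ = -82.5337°
a = sin²(Δφ/2) + cos φ₁ cos φ₂ sin²(Δλ/2) = 0.420213
c = 2·arcsin(√a) = 1.410538 rad = 80.8179°

80.82°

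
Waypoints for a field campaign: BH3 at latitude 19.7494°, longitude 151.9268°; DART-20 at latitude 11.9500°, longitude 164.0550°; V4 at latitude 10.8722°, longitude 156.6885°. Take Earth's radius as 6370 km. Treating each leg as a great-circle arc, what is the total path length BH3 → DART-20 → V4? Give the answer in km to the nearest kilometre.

2371 km

BH3→DART-20: c = 0.244752 rad, d = 1559.07 km
DART-20→V4: c = 0.127419 rad, d = 811.66 km
Total = 1559.07 + 811.66 = 2370.73 km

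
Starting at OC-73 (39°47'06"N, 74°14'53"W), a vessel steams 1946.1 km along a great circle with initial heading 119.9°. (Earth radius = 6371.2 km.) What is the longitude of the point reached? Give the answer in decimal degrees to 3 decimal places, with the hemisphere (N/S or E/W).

OC-73: φ = +39.78500°, λ = -74.24806°
δ = d/R = 1946.1/6371.2 = 0.305453 rad
φ₂ = arcsin(sin φ₁ cos δ + cos φ₁ sin δ cos θ)
   = arcsin(0.63991·0.95371 + 0.76845·0.30072·-0.49849) = 29.67575°
λ₂ = λ₁ + atan2(sin θ sin δ cos φ₁, cos δ − sin φ₁ sin φ₂) = -56.78733°

56.787°W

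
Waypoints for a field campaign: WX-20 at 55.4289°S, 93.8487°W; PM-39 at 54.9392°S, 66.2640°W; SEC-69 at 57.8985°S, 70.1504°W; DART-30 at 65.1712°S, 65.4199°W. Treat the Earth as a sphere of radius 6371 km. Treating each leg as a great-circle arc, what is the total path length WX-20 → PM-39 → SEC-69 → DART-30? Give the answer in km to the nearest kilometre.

2993 km

WX-20→PM-39: c = 0.273205 rad, d = 1740.59 km
PM-39→SEC-69: c = 0.063816 rad, d = 406.57 km
SEC-69→DART-30: c = 0.132802 rad, d = 846.08 km
Total = 1740.59 + 406.57 + 846.08 = 2993.24 km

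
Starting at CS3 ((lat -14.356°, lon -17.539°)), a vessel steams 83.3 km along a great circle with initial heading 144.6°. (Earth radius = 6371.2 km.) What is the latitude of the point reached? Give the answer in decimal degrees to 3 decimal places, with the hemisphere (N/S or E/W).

14.966°S

δ = d/R = 83.3/6371.2 = 0.013074 rad
φ₂ = arcsin(sin φ₁ cos δ + cos φ₁ sin δ cos θ)
   = arcsin(-0.24795·0.99991 + 0.96877·0.01307·-0.81513) = -14.96619°
λ₂ = λ₁ + atan2(sin θ sin δ cos φ₁, cos δ − sin φ₁ sin φ₂) = -17.08983°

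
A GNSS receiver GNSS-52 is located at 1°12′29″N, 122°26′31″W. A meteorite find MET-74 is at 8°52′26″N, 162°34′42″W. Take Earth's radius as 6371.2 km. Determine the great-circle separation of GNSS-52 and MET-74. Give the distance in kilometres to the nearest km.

GNSS-52: φ = +1.20806°, λ = -122.44194°
MET-74: φ = +8.87389°, λ = -162.57833°
Δφ = 7.6658°,  Δλ = -40.1364°
a = sin²(Δφ/2) + cos φ₁ cos φ₂ sin²(Δλ/2) = 0.120777
c = 2·arcsin(√a) = 0.709872 rad = 40.6727°
d = R·c = 6371.2 × 0.709872 = 4522.7 km

4523 km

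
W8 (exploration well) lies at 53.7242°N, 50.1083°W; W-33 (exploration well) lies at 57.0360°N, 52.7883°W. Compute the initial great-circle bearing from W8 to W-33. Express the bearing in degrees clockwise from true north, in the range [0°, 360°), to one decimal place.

Δλ = -2.6800°
y = sin Δλ · cos φ₂ = -0.025441
x = cos φ₁ sin φ₂ − sin φ₁ cos φ₂ cos Δλ = 0.058249
θ = atan2(y, x) = -23.5942° → 336.4058° (mod 360°)

336.4°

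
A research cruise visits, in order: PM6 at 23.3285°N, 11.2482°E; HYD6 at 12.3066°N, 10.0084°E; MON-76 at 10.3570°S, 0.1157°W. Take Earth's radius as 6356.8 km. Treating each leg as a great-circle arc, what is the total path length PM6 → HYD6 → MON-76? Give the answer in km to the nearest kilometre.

3981 km

PM6→HYD6: c = 0.193464 rad, d = 1229.81 km
HYD6→MON-76: c = 0.432745 rad, d = 2750.87 km
Total = 1229.81 + 2750.87 = 3980.68 km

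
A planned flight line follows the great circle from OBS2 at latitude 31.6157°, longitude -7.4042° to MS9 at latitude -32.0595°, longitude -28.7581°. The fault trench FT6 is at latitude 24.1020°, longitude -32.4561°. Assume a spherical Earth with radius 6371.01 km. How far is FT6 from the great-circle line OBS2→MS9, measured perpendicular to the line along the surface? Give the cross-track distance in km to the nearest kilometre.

2178 km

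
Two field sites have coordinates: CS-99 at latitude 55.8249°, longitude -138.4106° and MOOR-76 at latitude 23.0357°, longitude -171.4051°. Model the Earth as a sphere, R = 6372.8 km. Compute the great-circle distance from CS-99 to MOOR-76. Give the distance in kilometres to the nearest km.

4535 km

Δφ = -32.7892°,  Δλ = -32.9945°
a = sin²(Δφ/2) + cos φ₁ cos φ₂ sin²(Δλ/2) = 0.121350
c = 2·arcsin(√a) = 0.711629 rad = 40.7733°
d = R·c = 6372.8 × 0.711629 = 4535.1 km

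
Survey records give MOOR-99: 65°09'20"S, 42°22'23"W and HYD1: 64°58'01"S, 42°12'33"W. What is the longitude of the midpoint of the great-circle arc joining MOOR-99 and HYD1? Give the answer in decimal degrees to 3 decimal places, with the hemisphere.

MOOR-99: φ = -65.15556°, λ = -42.37306°
HYD1: φ = -64.96694°, λ = -42.20917°
Bx = cos φ₂ cos Δλ = 0.423139,  By = cos φ₂ sin Δλ = 0.001210
φₘ = atan2(sin φ₁ + sin φ₂, √((cos φ₁ + Bx)² + By²)) = -65.06127°
λₘ = λ₁ + atan2(By, cos φ₁ + Bx) = -42.29082°

42.291°W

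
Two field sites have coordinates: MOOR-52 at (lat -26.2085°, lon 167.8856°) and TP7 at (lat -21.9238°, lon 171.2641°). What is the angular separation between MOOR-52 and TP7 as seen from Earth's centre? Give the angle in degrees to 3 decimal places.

Δφ = 4.2847°,  Δλ = 3.3785°
a = sin²(Δφ/2) + cos φ₁ cos φ₂ sin²(Δλ/2) = 0.002121
c = 2·arcsin(√a) = 0.092135 rad = 5.2789°

5.279°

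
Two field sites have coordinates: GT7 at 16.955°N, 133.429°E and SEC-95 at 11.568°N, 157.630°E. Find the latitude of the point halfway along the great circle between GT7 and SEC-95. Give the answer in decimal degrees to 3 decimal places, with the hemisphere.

Bx = cos φ₂ cos Δλ = 0.893586,  By = cos φ₂ sin Δλ = 0.401612
φₘ = atan2(sin φ₁ + sin φ₂, √((cos φ₁ + Bx)² + By²)) = 14.57187°
λₘ = λ₁ + atan2(By, cos φ₁ + Bx) = 145.67639°

14.572°N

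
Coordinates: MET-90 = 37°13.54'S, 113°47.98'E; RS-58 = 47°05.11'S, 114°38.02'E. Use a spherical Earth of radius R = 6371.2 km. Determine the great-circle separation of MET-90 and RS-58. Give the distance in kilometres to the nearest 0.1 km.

1098.5 km

MET-90: φ = -37.22567°, λ = +113.79967°
RS-58: φ = -47.08517°, λ = +114.63367°
Δφ = -9.8595°,  Δλ = 0.8340°
a = sin²(Δφ/2) + cos φ₁ cos φ₂ sin²(Δλ/2) = 0.007413
c = 2·arcsin(√a) = 0.172416 rad = 9.8787°
d = R·c = 6371.2 × 0.172416 = 1098.5 km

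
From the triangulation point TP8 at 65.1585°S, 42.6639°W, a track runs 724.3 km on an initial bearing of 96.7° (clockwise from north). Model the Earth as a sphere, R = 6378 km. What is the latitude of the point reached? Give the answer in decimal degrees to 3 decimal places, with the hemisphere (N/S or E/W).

65.119°S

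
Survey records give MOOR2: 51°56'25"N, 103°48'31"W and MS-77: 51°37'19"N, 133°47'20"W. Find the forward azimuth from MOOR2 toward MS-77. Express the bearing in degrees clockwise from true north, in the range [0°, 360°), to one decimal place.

MOOR2: φ = +51.94028°, λ = -103.80861°
MS-77: φ = +51.62194°, λ = -133.78889°
Δλ = -29.9803°
y = sin Δλ · cos φ₂ = -0.310239
x = cos φ₁ sin φ₂ − sin φ₁ cos φ₂ cos Δλ = 0.059852
θ = atan2(y, x) = -79.0806° → 280.9194° (mod 360°)

280.9°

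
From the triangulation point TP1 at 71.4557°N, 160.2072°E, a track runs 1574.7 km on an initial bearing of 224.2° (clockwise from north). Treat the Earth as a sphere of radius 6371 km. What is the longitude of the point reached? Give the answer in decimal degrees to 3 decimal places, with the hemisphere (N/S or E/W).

140.442°E

δ = d/R = 1574.7/6371 = 0.247167 rad
φ₂ = arcsin(sin φ₁ cos δ + cos φ₁ sin δ cos θ)
   = arcsin(0.94808·0.96961 + 0.31804·0.24466·-0.71691) = 59.70985°
λ₂ = λ₁ + atan2(sin θ sin δ cos φ₁, cos δ − sin φ₁ sin φ₂) = 140.44165°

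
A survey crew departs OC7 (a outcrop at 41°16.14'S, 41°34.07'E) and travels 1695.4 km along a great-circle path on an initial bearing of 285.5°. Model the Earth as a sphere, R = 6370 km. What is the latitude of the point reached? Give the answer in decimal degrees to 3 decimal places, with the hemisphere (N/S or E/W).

OC7: φ = -41.26900°, λ = +41.56783°
δ = d/R = 1695.4/6370 = 0.266154 rad
φ₂ = arcsin(sin φ₁ cos δ + cos φ₁ sin δ cos θ)
   = arcsin(-0.65960·0.96479 + 0.75162·0.26302·0.26724) = -35.69986°
λ₂ = λ₁ + atan2(sin θ sin δ cos φ₁, cos δ − sin φ₁ sin φ₂) = 23.38163°

35.700°S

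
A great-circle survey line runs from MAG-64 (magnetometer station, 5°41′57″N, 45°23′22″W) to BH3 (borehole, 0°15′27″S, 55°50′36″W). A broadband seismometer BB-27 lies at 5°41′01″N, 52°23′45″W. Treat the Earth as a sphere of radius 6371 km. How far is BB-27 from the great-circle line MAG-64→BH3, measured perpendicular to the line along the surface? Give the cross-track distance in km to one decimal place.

382.1 km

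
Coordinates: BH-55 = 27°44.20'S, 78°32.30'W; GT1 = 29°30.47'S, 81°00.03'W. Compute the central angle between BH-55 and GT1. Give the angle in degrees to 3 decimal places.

BH-55: φ = -27.73667°, λ = -78.53833°
GT1: φ = -29.50783°, λ = -81.00050°
Δφ = -1.7712°,  Δλ = -2.4622°
a = sin²(Δφ/2) + cos φ₁ cos φ₂ sin²(Δλ/2) = 0.000594
c = 2·arcsin(√a) = 0.048767 rad = 2.7942°

2.794°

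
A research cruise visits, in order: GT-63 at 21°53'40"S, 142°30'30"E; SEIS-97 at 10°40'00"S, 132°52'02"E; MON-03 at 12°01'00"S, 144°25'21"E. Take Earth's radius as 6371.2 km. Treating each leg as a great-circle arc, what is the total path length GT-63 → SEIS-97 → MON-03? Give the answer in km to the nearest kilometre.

2885 km

GT-63: φ = -21.89444°, λ = +142.50833°
SEIS-97: φ = -10.66667°, λ = +132.86722°
MON-03: φ = -12.01667°, λ = +144.42250°
GT-63→SEIS-97: c = 0.253733 rad, d = 1616.58 km
SEIS-97→MON-03: c = 0.199120 rad, d = 1268.63 km
Total = 1616.58 + 1268.63 = 2885.22 km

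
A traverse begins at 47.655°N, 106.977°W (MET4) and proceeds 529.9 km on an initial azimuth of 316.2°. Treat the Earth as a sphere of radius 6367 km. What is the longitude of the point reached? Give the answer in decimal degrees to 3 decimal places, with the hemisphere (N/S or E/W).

112.221°W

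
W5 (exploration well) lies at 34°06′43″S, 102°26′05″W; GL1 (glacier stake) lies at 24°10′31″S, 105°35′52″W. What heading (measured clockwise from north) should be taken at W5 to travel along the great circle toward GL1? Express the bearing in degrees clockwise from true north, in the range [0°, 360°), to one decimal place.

W5: φ = -34.11194°, λ = -102.43472°
GL1: φ = -24.17528°, λ = -105.59778°
Δλ = -3.1631°
y = sin Δλ · cos φ₂ = -0.050338
x = cos φ₁ sin φ₂ − sin φ₁ cos φ₂ cos Δλ = 0.171780
θ = atan2(y, x) = -16.3327° → 343.6673° (mod 360°)

343.7°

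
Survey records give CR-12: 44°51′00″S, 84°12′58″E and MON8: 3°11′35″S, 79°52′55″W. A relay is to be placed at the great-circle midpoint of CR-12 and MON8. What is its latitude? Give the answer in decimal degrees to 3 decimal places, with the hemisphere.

CR-12: φ = -44.85000°, λ = +84.21611°
MON8: φ = -3.19306°, λ = -79.88194°
Bx = cos φ₂ cos Δλ = -0.960239,  By = cos φ₂ sin Δλ = -0.273566
φₘ = atan2(sin φ₁ + sin φ₂, √((cos φ₁ + Bx)² + By²)) = -63.98070°
λₘ = λ₁ + atan2(By, cos φ₁ + Bx) = -48.35279°

63.981°S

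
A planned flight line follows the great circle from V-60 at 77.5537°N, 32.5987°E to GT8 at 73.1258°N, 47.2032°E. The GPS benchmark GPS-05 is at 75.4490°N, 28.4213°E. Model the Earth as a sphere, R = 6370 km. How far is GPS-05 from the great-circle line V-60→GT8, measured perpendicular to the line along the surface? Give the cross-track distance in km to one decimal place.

δ₁₃ = central angle V-60→GPS-05 = 0.040462 rad  (haversine)
θ₁₃ = bearing V-60→GPS-05 = 206.900°,  θ₁₂ = bearing V-60→GT8 = 132.914°
dₓₜ = R·arcsin(sin δ₁₃ · sin(θ₁₃ − θ₁₂)) = 6370·arcsin(0.04045·sin(73.986°)) = 247.736 km
|dₓₜ| = 247.736 km

247.7 km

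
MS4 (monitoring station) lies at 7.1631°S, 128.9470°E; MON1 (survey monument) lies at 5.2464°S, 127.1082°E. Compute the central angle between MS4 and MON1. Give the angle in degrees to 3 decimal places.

2.649°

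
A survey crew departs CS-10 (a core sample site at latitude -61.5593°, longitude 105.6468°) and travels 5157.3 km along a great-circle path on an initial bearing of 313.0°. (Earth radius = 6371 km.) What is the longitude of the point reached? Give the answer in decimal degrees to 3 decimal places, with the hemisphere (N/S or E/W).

δ = d/R = 5157.3/6371 = 0.809496 rad
φ₂ = arcsin(sin φ₁ cos δ + cos φ₁ sin δ cos θ)
   = arcsin(-0.87931·0.68986 + 0.47625·0.72394·0.68200) = -21.80616°
λ₂ = λ₁ + atan2(sin θ sin δ cos φ₁, cos δ − sin φ₁ sin φ₂) = 70.87841°

70.878°E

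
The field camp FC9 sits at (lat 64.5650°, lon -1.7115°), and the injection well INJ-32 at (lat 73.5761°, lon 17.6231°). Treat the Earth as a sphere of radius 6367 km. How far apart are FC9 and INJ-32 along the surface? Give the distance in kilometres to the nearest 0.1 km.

Δφ = 9.0111°,  Δλ = 19.3346°
a = sin²(Δφ/2) + cos φ₁ cos φ₂ sin²(Δλ/2) = 0.009595
c = 2·arcsin(√a) = 0.196226 rad = 11.2429°
d = R·c = 6367 × 0.196226 = 1249.4 km

1249.4 km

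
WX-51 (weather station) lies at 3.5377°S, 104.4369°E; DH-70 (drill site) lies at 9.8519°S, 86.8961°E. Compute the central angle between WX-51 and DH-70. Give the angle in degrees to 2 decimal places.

Δφ = -6.3142°,  Δλ = -17.5408°
a = sin²(Δφ/2) + cos φ₁ cos φ₂ sin²(Δλ/2) = 0.025895
c = 2·arcsin(√a) = 0.323246 rad = 18.5206°

18.52°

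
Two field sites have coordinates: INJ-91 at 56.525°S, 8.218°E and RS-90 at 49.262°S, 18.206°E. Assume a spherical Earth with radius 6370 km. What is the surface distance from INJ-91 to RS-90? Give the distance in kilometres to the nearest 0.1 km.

1047.1 km

Δφ = 7.2630°,  Δλ = 9.9880°
a = sin²(Δφ/2) + cos φ₁ cos φ₂ sin²(Δλ/2) = 0.006740
c = 2·arcsin(√a) = 0.164375 rad = 9.4180°
d = R·c = 6370 × 0.164375 = 1047.1 km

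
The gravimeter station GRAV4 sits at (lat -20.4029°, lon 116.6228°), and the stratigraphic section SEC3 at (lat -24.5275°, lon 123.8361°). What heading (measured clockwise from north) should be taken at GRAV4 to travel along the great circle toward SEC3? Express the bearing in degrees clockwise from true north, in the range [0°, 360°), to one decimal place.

123.1°

Δλ = 7.2133°
y = sin Δλ · cos φ₂ = 0.114233
x = cos φ₁ sin φ₂ − sin φ₁ cos φ₂ cos Δλ = -0.074436
θ = atan2(y, x) = 123.0888° → 123.0888° (mod 360°)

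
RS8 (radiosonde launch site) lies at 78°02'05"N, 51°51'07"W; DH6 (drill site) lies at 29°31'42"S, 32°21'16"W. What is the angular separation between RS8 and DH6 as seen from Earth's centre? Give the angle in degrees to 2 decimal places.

RS8: φ = +78.03472°, λ = -51.85194°
DH6: φ = -29.52833°, λ = -32.35444°
Δφ = -107.5631°,  Δλ = 19.4975°
a = sin²(Δφ/2) + cos φ₁ cos φ₂ sin²(Δλ/2) = 0.656050
c = 2·arcsin(√a) = 1.888198 rad = 108.1858°

108.19°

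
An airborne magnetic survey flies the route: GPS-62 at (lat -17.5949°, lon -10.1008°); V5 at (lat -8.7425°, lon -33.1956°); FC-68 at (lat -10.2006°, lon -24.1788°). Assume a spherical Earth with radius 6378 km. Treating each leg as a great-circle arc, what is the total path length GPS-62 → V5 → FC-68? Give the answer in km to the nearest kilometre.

GPS-62→V5: c = 0.421241 rad, d = 2686.68 km
V5→FC-68: c = 0.157291 rad, d = 1003.20 km
Total = 2686.68 + 1003.20 = 3689.88 km

3690 km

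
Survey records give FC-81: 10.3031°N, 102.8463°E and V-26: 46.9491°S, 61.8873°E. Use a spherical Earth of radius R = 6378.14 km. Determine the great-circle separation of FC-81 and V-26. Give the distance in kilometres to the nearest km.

Δφ = -57.2522°,  Δλ = -40.9590°
a = sin²(Δφ/2) + cos φ₁ cos φ₂ sin²(Δλ/2) = 0.311745
c = 2·arcsin(√a) = 1.184770 rad = 67.8823°
d = R·c = 6378.14 × 1.184770 = 7556.6 km

7557 km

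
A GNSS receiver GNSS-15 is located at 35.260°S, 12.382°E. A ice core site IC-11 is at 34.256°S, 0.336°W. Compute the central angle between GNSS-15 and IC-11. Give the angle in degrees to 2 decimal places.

10.49°

Δφ = 1.0040°,  Δλ = -12.7180°
a = sin²(Δφ/2) + cos φ₁ cos φ₂ sin²(Δλ/2) = 0.008356
c = 2·arcsin(√a) = 0.183077 rad = 10.4895°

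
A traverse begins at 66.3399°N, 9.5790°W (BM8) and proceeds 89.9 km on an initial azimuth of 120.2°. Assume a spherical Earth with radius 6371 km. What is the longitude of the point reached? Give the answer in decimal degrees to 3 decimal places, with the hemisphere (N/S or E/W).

7.866°W

δ = d/R = 89.9/6371 = 0.014111 rad
φ₂ = arcsin(sin φ₁ cos δ + cos φ₁ sin δ cos θ)
   = arcsin(0.91594·0.99990 + 0.40131·0.01411·-0.50302) = 65.92366°
λ₂ = λ₁ + atan2(sin θ sin δ cos φ₁, cos δ − sin φ₁ sin φ₂) = -7.86597°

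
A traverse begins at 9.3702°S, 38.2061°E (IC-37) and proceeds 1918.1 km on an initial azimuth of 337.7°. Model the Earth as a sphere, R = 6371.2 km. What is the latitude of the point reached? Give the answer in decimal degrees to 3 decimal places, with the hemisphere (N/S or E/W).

6.615°N

δ = d/R = 1918.1/6371.2 = 0.301058 rad
φ₂ = arcsin(sin φ₁ cos δ + cos φ₁ sin δ cos θ)
   = arcsin(-0.16281·0.95502 + 0.98666·0.29653·0.92521) = 6.61530°
λ₂ = λ₁ + atan2(sin θ sin δ cos φ₁, cos δ − sin φ₁ sin φ₂) = 31.70199°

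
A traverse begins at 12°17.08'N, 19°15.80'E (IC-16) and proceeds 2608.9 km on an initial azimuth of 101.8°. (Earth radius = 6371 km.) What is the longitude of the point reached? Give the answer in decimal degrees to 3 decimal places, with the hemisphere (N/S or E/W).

IC-16: φ = +12.28467°, λ = +19.26333°
δ = d/R = 2608.9/6371 = 0.409496 rad
φ₂ = arcsin(sin φ₁ cos δ + cos φ₁ sin δ cos θ)
   = arcsin(0.21277·0.91732 + 0.97710·0.39815·-0.20450) = 6.63952°
λ₂ = λ₁ + atan2(sin θ sin δ cos φ₁, cos δ − sin φ₁ sin φ₂) = 42.36506°

42.365°E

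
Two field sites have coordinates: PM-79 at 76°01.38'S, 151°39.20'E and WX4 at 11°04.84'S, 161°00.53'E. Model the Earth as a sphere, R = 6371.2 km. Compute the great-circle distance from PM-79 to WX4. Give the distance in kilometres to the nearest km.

PM-79: φ = -76.02300°, λ = +151.65333°
WX4: φ = -11.08067°, λ = +161.00883°
Δφ = 64.9423°,  Δλ = 9.3555°
a = sin²(Δφ/2) + cos φ₁ cos φ₂ sin²(Δλ/2) = 0.289811
c = 2·arcsin(√a) = 1.136935 rad = 65.1416°
d = R·c = 6371.2 × 1.136935 = 7243.6 km

7244 km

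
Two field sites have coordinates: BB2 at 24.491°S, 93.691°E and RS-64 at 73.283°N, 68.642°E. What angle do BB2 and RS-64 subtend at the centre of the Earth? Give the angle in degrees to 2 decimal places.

Δφ = 97.7740°,  Δλ = -25.0490°
a = sin²(Δφ/2) + cos φ₁ cos φ₂ sin²(Δλ/2) = 0.579943
c = 2·arcsin(√a) = 1.731371 rad = 99.2003°

99.20°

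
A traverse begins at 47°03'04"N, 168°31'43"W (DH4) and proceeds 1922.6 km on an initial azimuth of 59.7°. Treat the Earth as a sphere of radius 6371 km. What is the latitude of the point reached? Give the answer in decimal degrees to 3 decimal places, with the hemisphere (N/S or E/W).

53.231°N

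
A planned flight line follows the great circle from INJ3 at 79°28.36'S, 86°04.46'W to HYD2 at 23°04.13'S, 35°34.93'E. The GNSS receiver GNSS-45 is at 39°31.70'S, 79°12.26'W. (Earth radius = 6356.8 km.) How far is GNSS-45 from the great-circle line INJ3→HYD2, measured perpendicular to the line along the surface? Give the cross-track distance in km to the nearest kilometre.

3893 km

INJ3: φ = -79.47267°, λ = -86.07433°
HYD2: φ = -23.06883°, λ = +35.58217°
GNSS-45: φ = -39.52833°, λ = -79.20433°
δ₁₃ = central angle INJ3→GNSS-45 = 0.698735 rad  (haversine)
θ₁₃ = bearing INJ3→GNSS-45 = 8.246°,  θ₁₂ = bearing INJ3→HYD2 = 124.900°
dₓₜ = R·arcsin(sin δ₁₃ · sin(θ₁₃ − θ₁₂)) = 6356.8·arcsin(0.64325·sin(-116.653°)) = -3893.397 km
|dₓₜ| = 3893.397 km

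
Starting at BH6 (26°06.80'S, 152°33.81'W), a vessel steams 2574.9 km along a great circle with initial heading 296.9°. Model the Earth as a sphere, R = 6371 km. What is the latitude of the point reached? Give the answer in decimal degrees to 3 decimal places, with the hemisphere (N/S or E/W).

14.178°S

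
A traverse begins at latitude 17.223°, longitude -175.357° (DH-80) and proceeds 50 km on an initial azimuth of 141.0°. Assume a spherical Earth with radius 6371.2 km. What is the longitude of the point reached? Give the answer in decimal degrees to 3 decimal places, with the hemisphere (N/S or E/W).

δ = d/R = 50/6371.2 = 0.007848 rad
φ₂ = arcsin(sin φ₁ cos δ + cos φ₁ sin δ cos θ)
   = arcsin(0.29609·0.99997 + 0.95516·0.00785·-0.77715) = 16.87334°
λ₂ = λ₁ + atan2(sin θ sin δ cos φ₁, cos δ − sin φ₁ sin φ₂) = -175.06130°

175.061°W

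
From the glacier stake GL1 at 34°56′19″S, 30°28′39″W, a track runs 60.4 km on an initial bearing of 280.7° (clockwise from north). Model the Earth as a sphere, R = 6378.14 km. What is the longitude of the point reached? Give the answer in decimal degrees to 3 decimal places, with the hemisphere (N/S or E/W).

31.127°W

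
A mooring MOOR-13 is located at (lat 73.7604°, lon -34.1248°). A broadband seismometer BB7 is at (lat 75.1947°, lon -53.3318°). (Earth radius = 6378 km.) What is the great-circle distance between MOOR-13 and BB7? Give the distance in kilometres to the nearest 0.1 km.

591.1 km

Δφ = 1.4343°,  Δλ = -19.2070°
a = sin²(Δφ/2) + cos φ₁ cos φ₂ sin²(Δλ/2) = 0.002146
c = 2·arcsin(√a) = 0.092674 rad = 5.3098°
d = R·c = 6378 × 0.092674 = 591.1 km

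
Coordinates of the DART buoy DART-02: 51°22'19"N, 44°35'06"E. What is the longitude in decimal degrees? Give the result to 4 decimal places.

44° + 35′/60 + 6″/3600 = 44 + 0.58333 + 0.00167 = 44.5850°

44.5850°E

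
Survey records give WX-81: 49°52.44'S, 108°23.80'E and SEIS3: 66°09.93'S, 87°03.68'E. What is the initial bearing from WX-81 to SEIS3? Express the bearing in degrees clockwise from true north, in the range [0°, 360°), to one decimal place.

WX-81: φ = -49.87400°, λ = +108.39667°
SEIS3: φ = -66.16550°, λ = +87.06133°
Δλ = -21.3353°
y = sin Δλ · cos φ₂ = -0.147021
x = cos φ₁ sin φ₂ − sin φ₁ cos φ₂ cos Δλ = -0.301700
θ = atan2(y, x) = -154.0197° → 205.9803° (mod 360°)

206.0°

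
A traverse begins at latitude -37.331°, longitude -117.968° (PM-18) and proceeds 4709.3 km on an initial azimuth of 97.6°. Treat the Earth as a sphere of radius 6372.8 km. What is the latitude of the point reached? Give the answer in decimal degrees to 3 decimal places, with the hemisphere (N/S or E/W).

31.270°S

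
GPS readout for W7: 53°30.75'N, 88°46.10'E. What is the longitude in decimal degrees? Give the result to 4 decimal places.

88° + 46.10′/60 = 88 + 0.76833 = 88.7683°

88.7683°E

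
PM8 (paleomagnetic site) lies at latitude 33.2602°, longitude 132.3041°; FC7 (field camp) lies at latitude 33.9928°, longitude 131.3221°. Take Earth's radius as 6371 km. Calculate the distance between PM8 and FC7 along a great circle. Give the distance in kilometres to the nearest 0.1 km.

122.1 km

Δφ = 0.7326°,  Δλ = -0.9820°
a = sin²(Δφ/2) + cos φ₁ cos φ₂ sin²(Δλ/2) = 0.000092
c = 2·arcsin(√a) = 0.019161 rad = 1.0978°
d = R·c = 6371 × 0.019161 = 122.1 km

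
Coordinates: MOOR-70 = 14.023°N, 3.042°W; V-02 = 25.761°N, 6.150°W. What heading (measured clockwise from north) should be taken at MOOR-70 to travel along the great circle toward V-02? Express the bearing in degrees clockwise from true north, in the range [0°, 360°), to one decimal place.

346.5°

Δλ = -3.1080°
y = sin Δλ · cos φ₂ = -0.048830
x = cos φ₁ sin φ₂ − sin φ₁ cos φ₂ cos Δλ = 0.203758
θ = atan2(y, x) = -13.4766° → 346.5234° (mod 360°)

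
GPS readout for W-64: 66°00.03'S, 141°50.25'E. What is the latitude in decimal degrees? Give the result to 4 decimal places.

66.0005°S

66° + 0.03′/60 = 66 + 0.00050 = 66.0005°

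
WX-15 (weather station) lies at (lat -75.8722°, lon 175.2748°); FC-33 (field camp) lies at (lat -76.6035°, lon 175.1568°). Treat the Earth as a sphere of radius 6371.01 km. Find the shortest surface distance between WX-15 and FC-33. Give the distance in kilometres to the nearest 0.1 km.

Δφ = -0.7313°,  Δλ = -0.1180°
a = sin²(Δφ/2) + cos φ₁ cos φ₂ sin²(Δλ/2) = 0.000041
c = 2·arcsin(√a) = 0.012773 rad = 0.7318°
d = R·c = 6371.01 × 0.012773 = 81.4 km

81.4 km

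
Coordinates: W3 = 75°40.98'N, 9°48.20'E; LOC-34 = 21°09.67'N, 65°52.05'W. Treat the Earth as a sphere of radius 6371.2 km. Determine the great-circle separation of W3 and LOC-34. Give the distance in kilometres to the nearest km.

7338 km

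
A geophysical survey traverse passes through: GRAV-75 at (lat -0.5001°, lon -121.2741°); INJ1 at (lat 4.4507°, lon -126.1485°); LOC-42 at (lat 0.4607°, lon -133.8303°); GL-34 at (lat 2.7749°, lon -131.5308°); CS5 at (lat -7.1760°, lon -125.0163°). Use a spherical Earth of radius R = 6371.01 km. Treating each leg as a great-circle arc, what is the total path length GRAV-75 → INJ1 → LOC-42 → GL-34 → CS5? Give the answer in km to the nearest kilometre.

3418 km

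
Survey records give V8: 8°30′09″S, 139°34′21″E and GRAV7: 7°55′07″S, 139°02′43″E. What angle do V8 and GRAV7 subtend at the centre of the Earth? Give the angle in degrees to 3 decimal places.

V8: φ = -8.50250°, λ = +139.57250°
GRAV7: φ = -7.91861°, λ = +139.04528°
Δφ = 0.5839°,  Δλ = -0.5272°
a = sin²(Δφ/2) + cos φ₁ cos φ₂ sin²(Δλ/2) = 0.000047
c = 2·arcsin(√a) = 0.013667 rad = 0.7831°

0.783°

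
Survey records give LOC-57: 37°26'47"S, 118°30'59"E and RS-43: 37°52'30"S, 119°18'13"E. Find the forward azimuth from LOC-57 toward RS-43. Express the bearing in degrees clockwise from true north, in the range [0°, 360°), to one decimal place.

LOC-57: φ = -37.44639°, λ = +118.51639°
RS-43: φ = -37.87500°, λ = +119.30361°
Δλ = 0.7872°
y = sin Δλ · cos φ₂ = 0.010845
x = cos φ₁ sin φ₂ − sin φ₁ cos φ₂ cos Δλ = -0.007526
θ = atan2(y, x) = 124.7586° → 124.7586° (mod 360°)

124.8°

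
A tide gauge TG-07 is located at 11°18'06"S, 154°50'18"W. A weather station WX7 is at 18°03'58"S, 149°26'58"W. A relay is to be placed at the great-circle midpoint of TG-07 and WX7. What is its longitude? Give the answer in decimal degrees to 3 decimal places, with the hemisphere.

TG-07: φ = -11.30167°, λ = -154.83833°
WX7: φ = -18.06611°, λ = -149.44944°
Bx = cos φ₂ cos Δλ = 0.946497,  By = cos φ₂ sin Δλ = 0.089285
φₘ = atan2(sin φ₁ + sin φ₂, √((cos φ₁ + Bx)² + By²)) = -14.69943°
λₘ = λ₁ + atan2(By, cos φ₁ + Bx) = -152.18565°

152.186°W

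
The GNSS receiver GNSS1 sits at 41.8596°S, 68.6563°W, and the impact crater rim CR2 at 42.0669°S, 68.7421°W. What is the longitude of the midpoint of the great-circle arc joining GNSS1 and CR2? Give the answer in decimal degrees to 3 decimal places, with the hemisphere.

Bx = cos φ₂ cos Δλ = 0.742362,  By = cos φ₂ sin Δλ = -0.001112
φₘ = atan2(sin φ₁ + sin φ₂, √((cos φ₁ + Bx)² + By²)) = -41.96326°
λₘ = λ₁ + atan2(By, cos φ₁ + Bx) = -68.69913°

68.699°W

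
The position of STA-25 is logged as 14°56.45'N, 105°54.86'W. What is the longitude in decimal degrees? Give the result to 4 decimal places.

105° + 54.86′/60 = 105 + 0.91433 = 105.9143°

105.9143°W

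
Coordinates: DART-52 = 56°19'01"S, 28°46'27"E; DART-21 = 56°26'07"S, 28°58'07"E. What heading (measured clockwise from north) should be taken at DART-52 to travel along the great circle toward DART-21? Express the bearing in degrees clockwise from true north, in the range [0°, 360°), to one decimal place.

137.8°

DART-52: φ = -56.31694°, λ = +28.77417°
DART-21: φ = -56.43528°, λ = +28.96861°
Δλ = 0.1944°
y = sin Δλ · cos φ₂ = 0.001876
x = cos φ₁ sin φ₂ − sin φ₁ cos φ₂ cos Δλ = -0.002068
θ = atan2(y, x) = 137.7819° → 137.7819° (mod 360°)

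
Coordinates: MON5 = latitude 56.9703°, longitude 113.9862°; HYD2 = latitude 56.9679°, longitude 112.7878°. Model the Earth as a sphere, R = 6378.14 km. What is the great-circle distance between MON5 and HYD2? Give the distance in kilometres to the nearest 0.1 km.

72.7 km

Δφ = -0.0024°,  Δλ = -1.1984°
a = sin²(Δφ/2) + cos φ₁ cos φ₂ sin²(Δλ/2) = 0.000032
c = 2·arcsin(√a) = 0.011401 rad = 0.6532°
d = R·c = 6378.14 × 0.011401 = 72.7 km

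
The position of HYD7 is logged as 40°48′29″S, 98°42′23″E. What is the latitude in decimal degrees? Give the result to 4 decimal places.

40.8081°S

40° + 48′/60 + 29″/3600 = 40 + 0.80000 + 0.00806 = 40.8081°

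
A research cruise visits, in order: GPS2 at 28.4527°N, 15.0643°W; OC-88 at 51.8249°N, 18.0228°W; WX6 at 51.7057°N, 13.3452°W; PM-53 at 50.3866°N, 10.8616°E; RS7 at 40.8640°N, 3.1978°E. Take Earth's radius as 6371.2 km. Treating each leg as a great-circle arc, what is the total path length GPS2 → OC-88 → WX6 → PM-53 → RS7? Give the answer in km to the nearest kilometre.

5837 km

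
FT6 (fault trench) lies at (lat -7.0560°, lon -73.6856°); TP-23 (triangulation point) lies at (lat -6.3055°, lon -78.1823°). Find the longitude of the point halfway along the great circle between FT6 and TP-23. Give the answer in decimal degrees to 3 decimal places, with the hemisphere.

75.936°W

Bx = cos φ₂ cos Δλ = 0.990891,  By = cos φ₂ sin Δλ = -0.077927
φₘ = atan2(sin φ₁ + sin φ₂, √((cos φ₁ + Bx)² + By²)) = -6.68585°
λₘ = λ₁ + atan2(By, cos φ₁ + Bx) = -75.93568°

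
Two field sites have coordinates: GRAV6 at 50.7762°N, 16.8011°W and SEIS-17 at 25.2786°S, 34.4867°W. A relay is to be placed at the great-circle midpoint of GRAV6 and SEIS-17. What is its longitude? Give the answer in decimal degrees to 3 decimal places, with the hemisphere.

Bx = cos φ₂ cos Δλ = 0.861506,  By = cos φ₂ sin Δλ = -0.274703
φₘ = atan2(sin φ₁ + sin φ₂, √((cos φ₁ + Bx)² + By²)) = 12.89234°
λₘ = λ₁ + atan2(By, cos φ₁ + Bx) = -27.22073°

27.221°W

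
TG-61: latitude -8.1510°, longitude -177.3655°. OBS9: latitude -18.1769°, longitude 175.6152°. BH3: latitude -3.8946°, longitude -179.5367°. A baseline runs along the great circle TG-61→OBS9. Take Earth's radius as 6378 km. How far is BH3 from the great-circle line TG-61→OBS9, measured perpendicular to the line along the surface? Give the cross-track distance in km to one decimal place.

462.6 km

δ₁₃ = central angle TG-61→BH3 = 0.083296 rad  (haversine)
θ₁₃ = bearing TG-61→BH3 = 332.980°,  θ₁₂ = bearing TG-61→OBS9 = 213.547°
dₓₜ = R·arcsin(sin δ₁₃ · sin(θ₁₃ − θ₁₂)) = 6378·arcsin(0.08320·sin(119.433°)) = 462.565 km
|dₓₜ| = 462.565 km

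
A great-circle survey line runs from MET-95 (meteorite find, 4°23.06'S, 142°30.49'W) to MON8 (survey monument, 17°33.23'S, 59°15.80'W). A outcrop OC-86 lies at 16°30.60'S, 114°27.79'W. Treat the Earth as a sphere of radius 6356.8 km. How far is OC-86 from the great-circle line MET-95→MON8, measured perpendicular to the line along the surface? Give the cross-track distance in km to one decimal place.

483.8 km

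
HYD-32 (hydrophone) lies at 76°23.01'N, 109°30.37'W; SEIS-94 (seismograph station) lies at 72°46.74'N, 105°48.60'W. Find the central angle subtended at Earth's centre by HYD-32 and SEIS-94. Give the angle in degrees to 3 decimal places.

3.734°

HYD-32: φ = +76.38350°, λ = -109.50617°
SEIS-94: φ = +72.77900°, λ = -105.81000°
Δφ = -3.6045°,  Δλ = 3.6962°
a = sin²(Δφ/2) + cos φ₁ cos φ₂ sin²(Δλ/2) = 0.001062
c = 2·arcsin(√a) = 0.065176 rad = 3.7343°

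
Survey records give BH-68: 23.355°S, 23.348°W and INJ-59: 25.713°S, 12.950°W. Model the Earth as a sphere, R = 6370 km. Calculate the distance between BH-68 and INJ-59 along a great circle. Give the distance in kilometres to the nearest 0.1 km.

1083.5 km

Δφ = -2.3580°,  Δλ = 10.3980°
a = sin²(Δφ/2) + cos φ₁ cos φ₂ sin²(Δλ/2) = 0.007215
c = 2·arcsin(√a) = 0.170090 rad = 9.7455°
d = R·c = 6370 × 0.170090 = 1083.5 km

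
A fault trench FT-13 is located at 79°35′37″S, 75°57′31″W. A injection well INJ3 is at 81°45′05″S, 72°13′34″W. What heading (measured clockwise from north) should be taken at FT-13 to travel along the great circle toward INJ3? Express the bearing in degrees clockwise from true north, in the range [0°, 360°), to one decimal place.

166.2°

FT-13: φ = -79.59361°, λ = -75.95861°
INJ3: φ = -81.75139°, λ = -72.22611°
Δλ = 3.7325°
y = sin Δλ · cos φ₂ = 0.009340
x = cos φ₁ sin φ₂ − sin φ₁ cos φ₂ cos Δλ = -0.037951
θ = atan2(y, x) = 166.1744° → 166.1744° (mod 360°)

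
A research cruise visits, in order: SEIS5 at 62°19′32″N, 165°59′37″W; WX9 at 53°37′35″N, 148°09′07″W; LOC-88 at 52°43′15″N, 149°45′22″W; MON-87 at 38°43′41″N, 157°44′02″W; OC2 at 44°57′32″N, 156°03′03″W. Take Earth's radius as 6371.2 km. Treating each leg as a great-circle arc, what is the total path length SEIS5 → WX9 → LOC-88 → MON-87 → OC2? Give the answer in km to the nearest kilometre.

3946 km

SEIS5: φ = +62.32556°, λ = -165.99361°
WX9: φ = +53.62639°, λ = -148.15194°
LOC-88: φ = +52.72083°, λ = -149.75611°
MON-87: φ = +38.72806°, λ = -157.73389°
OC2: φ = +44.95889°, λ = -156.05083°
SEIS5→WX9: c = 0.222950 rad, d = 1420.46 km
WX9→LOC-88: c = 0.023052 rad, d = 146.87 km
LOC-88→MON-87: c = 0.262466 rad, d = 1672.22 km
MON-87→OC2: c = 0.110921 rad, d = 706.70 km
Total = 1420.46 + 146.87 + 1672.22 + 706.70 = 3946.25 km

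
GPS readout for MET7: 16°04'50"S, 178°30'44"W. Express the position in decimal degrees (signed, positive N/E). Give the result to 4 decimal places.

-16.0806°, -178.5122°

lat: 16.0806° S → -16.0806°
lon: 178.5122° W → -178.5122°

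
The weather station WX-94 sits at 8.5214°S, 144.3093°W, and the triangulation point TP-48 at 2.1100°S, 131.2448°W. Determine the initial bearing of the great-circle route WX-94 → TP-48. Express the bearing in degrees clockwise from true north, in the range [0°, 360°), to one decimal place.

64.5°

Δλ = 13.0645°
y = sin Δλ · cos φ₂ = 0.225895
x = cos φ₁ sin φ₂ − sin φ₁ cos φ₂ cos Δλ = 0.107834
θ = atan2(y, x) = 64.4819° → 64.4819° (mod 360°)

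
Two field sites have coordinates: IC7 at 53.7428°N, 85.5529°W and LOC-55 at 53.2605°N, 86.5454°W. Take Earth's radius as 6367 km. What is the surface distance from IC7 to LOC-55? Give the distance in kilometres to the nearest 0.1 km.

84.7 km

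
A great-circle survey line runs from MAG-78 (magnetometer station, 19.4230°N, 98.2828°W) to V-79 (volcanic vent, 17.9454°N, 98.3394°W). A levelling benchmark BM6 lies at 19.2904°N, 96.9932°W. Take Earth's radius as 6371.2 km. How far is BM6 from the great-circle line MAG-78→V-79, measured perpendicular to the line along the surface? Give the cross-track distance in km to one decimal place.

135.8 km

δ₁₃ = central angle MAG-78→BM6 = 0.021361 rad  (haversine)
θ₁₃ = bearing MAG-78→BM6 = 96.006°,  θ₁₂ = bearing MAG-78→V-79 = 182.087°
dₓₜ = R·arcsin(sin δ₁₃ · sin(θ₁₃ − θ₁₂)) = 6371.2·arcsin(0.02136·sin(-86.082°)) = -135.778 km
|dₓₜ| = 135.778 km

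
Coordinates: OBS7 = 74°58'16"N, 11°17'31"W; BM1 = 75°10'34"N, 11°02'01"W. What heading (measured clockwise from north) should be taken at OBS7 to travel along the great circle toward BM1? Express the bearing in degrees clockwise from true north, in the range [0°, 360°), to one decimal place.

17.9°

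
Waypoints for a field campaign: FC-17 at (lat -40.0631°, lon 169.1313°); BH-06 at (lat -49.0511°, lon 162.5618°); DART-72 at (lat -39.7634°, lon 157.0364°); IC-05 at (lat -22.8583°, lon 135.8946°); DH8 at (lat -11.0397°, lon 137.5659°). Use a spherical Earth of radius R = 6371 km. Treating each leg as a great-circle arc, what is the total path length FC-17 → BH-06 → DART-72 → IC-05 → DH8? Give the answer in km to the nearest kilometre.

6311 km

FC-17→BH-06: c = 0.176709 rad, d = 1125.81 km
BH-06→DART-72: c = 0.176013 rad, d = 1121.38 km
DART-72→IC-05: c = 0.429652 rad, d = 2737.31 km
IC-05→DH8: c = 0.208144 rad, d = 1326.08 km
Total = 1125.81 + 1121.38 + 2737.31 + 1326.08 = 6310.59 km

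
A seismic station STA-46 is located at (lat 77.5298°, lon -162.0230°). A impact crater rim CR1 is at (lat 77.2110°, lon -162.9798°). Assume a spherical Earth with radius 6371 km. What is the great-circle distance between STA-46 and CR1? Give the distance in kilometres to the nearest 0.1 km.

42.4 km

Δφ = -0.3188°,  Δλ = -0.9568°
a = sin²(Δφ/2) + cos φ₁ cos φ₂ sin²(Δλ/2) = 0.000011
c = 2·arcsin(√a) = 0.006655 rad = 0.3813°
d = R·c = 6371 × 0.006655 = 42.4 km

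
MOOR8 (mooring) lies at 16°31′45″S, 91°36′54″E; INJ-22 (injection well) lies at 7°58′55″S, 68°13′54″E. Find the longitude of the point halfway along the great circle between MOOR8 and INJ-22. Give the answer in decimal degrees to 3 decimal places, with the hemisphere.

79.731°E

MOOR8: φ = -16.52917°, λ = +91.61500°
INJ-22: φ = -7.98194°, λ = +68.23167°
Bx = cos φ₂ cos Δλ = 0.908978,  By = cos φ₂ sin Δλ = -0.393036
φₘ = atan2(sin φ₁ + sin φ₂, √((cos φ₁ + Bx)² + By²)) = -12.50706°
λₘ = λ₁ + atan2(By, cos φ₁ + Bx) = 79.73087°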